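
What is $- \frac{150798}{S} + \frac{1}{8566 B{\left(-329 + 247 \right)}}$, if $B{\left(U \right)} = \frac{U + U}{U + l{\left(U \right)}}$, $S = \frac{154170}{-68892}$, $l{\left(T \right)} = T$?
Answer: $\frac{4943902988557}{73367790} \approx 67385.0$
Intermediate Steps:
$S = - \frac{25695}{11482}$ ($S = 154170 \left(- \frac{1}{68892}\right) = - \frac{25695}{11482} \approx -2.2379$)
$B{\left(U \right)} = 1$ ($B{\left(U \right)} = \frac{U + U}{U + U} = \frac{2 U}{2 U} = 2 U \frac{1}{2 U} = 1$)
$- \frac{150798}{S} + \frac{1}{8566 B{\left(-329 + 247 \right)}} = - \frac{150798}{- \frac{25695}{11482}} + \frac{1}{8566 \cdot 1} = \left(-150798\right) \left(- \frac{11482}{25695}\right) + \frac{1}{8566} \cdot 1 = \frac{577154212}{8565} + \frac{1}{8566} = \frac{4943902988557}{73367790}$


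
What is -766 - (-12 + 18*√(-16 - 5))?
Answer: -754 - 18*I*√21 ≈ -754.0 - 82.486*I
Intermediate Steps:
-766 - (-12 + 18*√(-16 - 5)) = -766 - (-12 + 18*√(-21)) = -766 - (-12 + 18*(I*√21)) = -766 - (-12 + 18*I*√21) = -766 + (12 - 18*I*√21) = -754 - 18*I*√21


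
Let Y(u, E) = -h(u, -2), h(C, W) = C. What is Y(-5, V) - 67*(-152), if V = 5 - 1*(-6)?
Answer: 10189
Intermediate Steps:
V = 11 (V = 5 + 6 = 11)
Y(u, E) = -u
Y(-5, V) - 67*(-152) = -1*(-5) - 67*(-152) = 5 + 10184 = 10189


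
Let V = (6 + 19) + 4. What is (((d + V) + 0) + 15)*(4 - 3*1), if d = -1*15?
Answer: 29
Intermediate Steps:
d = -15
V = 29 (V = 25 + 4 = 29)
(((d + V) + 0) + 15)*(4 - 3*1) = (((-15 + 29) + 0) + 15)*(4 - 3*1) = ((14 + 0) + 15)*(4 - 3) = (14 + 15)*1 = 29*1 = 29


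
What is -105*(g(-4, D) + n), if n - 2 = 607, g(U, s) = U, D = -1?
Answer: -63525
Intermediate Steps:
n = 609 (n = 2 + 607 = 609)
-105*(g(-4, D) + n) = -105*(-4 + 609) = -105*605 = -63525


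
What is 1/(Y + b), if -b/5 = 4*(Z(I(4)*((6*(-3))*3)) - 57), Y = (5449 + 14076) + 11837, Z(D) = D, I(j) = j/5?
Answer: 1/33366 ≈ 2.9971e-5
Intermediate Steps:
I(j) = j/5 (I(j) = j*(1/5) = j/5)
Y = 31362 (Y = 19525 + 11837 = 31362)
b = 2004 (b = -20*(((1/5)*4)*((6*(-3))*3) - 57) = -20*(4*(-18*3)/5 - 57) = -20*((4/5)*(-54) - 57) = -20*(-216/5 - 57) = -20*(-501)/5 = -5*(-2004/5) = 2004)
1/(Y + b) = 1/(31362 + 2004) = 1/33366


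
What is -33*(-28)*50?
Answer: 46200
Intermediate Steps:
-33*(-28)*50 = 924*50 = 46200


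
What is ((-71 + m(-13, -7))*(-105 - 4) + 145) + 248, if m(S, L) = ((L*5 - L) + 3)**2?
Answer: -59993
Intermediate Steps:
m(S, L) = (3 + 4*L)**2 (m(S, L) = ((5*L - L) + 3)**2 = (4*L + 3)**2 = (3 + 4*L)**2)
((-71 + m(-13, -7))*(-105 - 4) + 145) + 248 = ((-71 + (3 + 4*(-7))**2)*(-105 - 4) + 145) + 248 = ((-71 + (3 - 28)**2)*(-109) + 145) + 248 = ((-71 + (-25)**2)*(-109) + 145) + 248 = ((-71 + 625)*(-109) + 145) + 248 = (554*(-109) + 145) + 248 = (-60386 + 145) + 248 = -60241 + 248 = -59993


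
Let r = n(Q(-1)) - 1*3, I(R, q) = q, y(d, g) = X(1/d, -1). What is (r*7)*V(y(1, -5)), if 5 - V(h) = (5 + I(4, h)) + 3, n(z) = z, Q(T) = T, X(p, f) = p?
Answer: 112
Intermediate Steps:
y(d, g) = 1/d
V(h) = -3 - h (V(h) = 5 - ((5 + h) + 3) = 5 - (8 + h) = 5 + (-8 - h) = -3 - h)
r = -4 (r = -1 - 1*3 = -1 - 3 = -4)
(r*7)*V(y(1, -5)) = (-4*7)*(-3 - 1/1) = -28*(-3 - 1*1) = -28*(-3 - 1) = -28*(-4) = 112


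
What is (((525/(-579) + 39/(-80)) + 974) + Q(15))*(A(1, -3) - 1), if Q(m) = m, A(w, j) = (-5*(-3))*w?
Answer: 106740431/7720 ≈ 13826.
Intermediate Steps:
A(w, j) = 15*w
(((525/(-579) + 39/(-80)) + 974) + Q(15))*(A(1, -3) - 1) = (((525/(-579) + 39/(-80)) + 974) + 15)*(15*1 - 1) = (((525*(-1/579) + 39*(-1/80)) + 974) + 15)*(15 - 1) = (((-175/193 - 39/80) + 974) + 15)*14 = ((-21527/15440 + 974) + 15)*14 = (15017033/15440 + 15)*14 = (15248633/15440)*14 = 106740431/7720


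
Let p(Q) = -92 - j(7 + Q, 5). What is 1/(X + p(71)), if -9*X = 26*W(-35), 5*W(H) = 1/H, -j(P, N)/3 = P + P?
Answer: 1575/592226 ≈ 0.0026595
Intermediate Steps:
j(P, N) = -6*P (j(P, N) = -3*(P + P) = -6*P)
p(Q) = -50 + 6*Q (p(Q) = -92 - (-6)*(7 + Q) = -92 - (-42 - 6*Q) = -92 + (42 + 6*Q) = -50 + 6*Q)
W(H) = 1/(5*H)
X = 26/1575 (X = -26*(⅕)/(-35)/9 = -26*(⅕)*(-1/35)/9 = -26*(-1)/(9*175) = -⅑*(-26/175) = 26/1575 ≈ 0.016508)
1/(X + p(71)) = 1/(26/1575 + (-50 + 6*71)) = 1/(26/1575 + (-50 + 426)) = 1/(26/1575 + 376) = 1/(592226/1575) = 1575/592226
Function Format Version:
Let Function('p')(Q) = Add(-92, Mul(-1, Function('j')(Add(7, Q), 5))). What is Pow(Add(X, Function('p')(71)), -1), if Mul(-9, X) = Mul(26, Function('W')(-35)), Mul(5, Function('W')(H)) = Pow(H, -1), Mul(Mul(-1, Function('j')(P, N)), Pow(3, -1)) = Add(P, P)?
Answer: Rational(1575, 592226) ≈ 0.0026595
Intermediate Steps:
Function('j')(P, N) = Mul(-6, P) (Function('j')(P, N) = Mul(-3, Add(P, P)) = Mul(-3, Mul(2, P)) = Mul(-6, P))
Function('p')(Q) = Add(-50, Mul(6, Q)) (Function('p')(Q) = Add(-92, Mul(-1, Mul(-6, Add(7, Q)))) = Add(-92, Mul(-1, Add(-42, Mul(-6, Q)))) = Add(-92, Add(42, Mul(6, Q))) = Add(-50, Mul(6, Q)))
Function('W')(H) = Mul(Rational(1, 5), Pow(H, -1))
X = Rational(26, 1575) (X = Mul(Rational(-1, 9), Mul(26, Mul(Rational(1, 5), Pow(-35, -1)))) = Mul(Rational(-1, 9), Mul(26, Mul(Rational(1, 5), Rational(-1, 35)))) = Mul(Rational(-1, 9), Mul(26, Rational(-1, 175))) = Mul(Rational(-1, 9), Rational(-26, 175)) = Rational(26, 1575) ≈ 0.016508)
Pow(Add(X, Function('p')(71)), -1) = Pow(Add(Rational(26, 1575), Add(-50, Mul(6, 71))), -1) = Pow(Add(Rational(26, 1575), Add(-50, 426)), -1) = Pow(Add(Rational(26, 1575), 376), -1) = Pow(Rational(592226, 1575), -1) = Rational(1575, 592226)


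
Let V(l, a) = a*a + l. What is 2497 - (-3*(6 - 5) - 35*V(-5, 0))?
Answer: 2325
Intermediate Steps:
V(l, a) = l + a² (V(l, a) = a² + l = l + a²)
2497 - (-3*(6 - 5) - 35*V(-5, 0)) = 2497 - (-3*(6 - 5) - 35*(-5 + 0²)) = 2497 - (-3*1 - 35*(-5 + 0)) = 2497 - (-3 - 35*(-5)) = 2497 - (-3 + 175) = 2497 - 1*172 = 2497 - 172 = 2325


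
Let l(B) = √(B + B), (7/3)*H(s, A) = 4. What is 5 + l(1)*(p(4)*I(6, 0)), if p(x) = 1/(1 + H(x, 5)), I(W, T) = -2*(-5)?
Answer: 5 + 70*√2/19 ≈ 10.210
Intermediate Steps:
I(W, T) = 10
H(s, A) = 12/7 (H(s, A) = (3/7)*4 = 12/7)
p(x) = 7/19 (p(x) = 1/(1 + 12/7) = 1/(19/7) = 7/19)
l(B) = √2*√B (l(B) = √(2*B) = √2*√B)
5 + l(1)*(p(4)*I(6, 0)) = 5 + (√2*√1)*((7/19)*10) = 5 + (√2*1)*(70/19) = 5 + √2*(70/19) = 5 + 70*√2/19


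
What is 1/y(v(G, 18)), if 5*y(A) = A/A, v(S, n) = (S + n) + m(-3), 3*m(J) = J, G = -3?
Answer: 5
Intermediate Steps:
m(J) = J/3
v(S, n) = -1 + S + n (v(S, n) = (S + n) + (⅓)*(-3) = (S + n) - 1 = -1 + S + n)
y(A) = ⅕ (y(A) = (A/A)/5 = (⅕)*1 = ⅕)
1/y(v(G, 18)) = 1/(⅕) = 5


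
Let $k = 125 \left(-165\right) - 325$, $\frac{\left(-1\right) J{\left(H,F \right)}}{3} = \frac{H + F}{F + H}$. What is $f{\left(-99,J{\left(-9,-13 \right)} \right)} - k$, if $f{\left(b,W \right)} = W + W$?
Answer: $20944$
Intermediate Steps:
$J{\left(H,F \right)} = -3$ ($J{\left(H,F \right)} = - 3 \frac{H + F}{F + H} = - 3 \frac{F + H}{F + H} = \left(-3\right) 1 = -3$)
$k = -20950$ ($k = -20625 - 325 = -20950$)
$f{\left(b,W \right)} = 2 W$
$f{\left(-99,J{\left(-9,-13 \right)} \right)} - k = 2 \left(-3\right) - -20950 = -6 + 20950 = 20944$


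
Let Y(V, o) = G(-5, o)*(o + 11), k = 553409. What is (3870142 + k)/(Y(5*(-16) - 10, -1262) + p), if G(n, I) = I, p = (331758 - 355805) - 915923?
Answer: 402141/58072 ≈ 6.9249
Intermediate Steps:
p = -939970 (p = -24047 - 915923 = -939970)
Y(V, o) = o*(11 + o) (Y(V, o) = o*(o + 11) = o*(11 + o))
(3870142 + k)/(Y(5*(-16) - 10, -1262) + p) = (3870142 + 553409)/(-1262*(11 - 1262) - 939970) = 4423551/(-1262*(-1251) - 939970) = 4423551/(1578762 - 939970) = 4423551/638792 = 4423551*(1/638792) = 402141/58072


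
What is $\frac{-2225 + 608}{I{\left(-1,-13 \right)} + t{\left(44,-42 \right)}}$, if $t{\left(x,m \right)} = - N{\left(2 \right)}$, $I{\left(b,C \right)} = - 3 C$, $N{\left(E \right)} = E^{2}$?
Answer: $- \frac{231}{5} \approx -46.2$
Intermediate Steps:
$t{\left(x,m \right)} = -4$ ($t{\left(x,m \right)} = - 2^{2} = \left(-1\right) 4 = -4$)
$\frac{-2225 + 608}{I{\left(-1,-13 \right)} + t{\left(44,-42 \right)}} = \frac{-2225 + 608}{\left(-3\right) \left(-13\right) - 4} = - \frac{1617}{39 - 4} = - \frac{1617}{35} = \left(-1617\right) \frac{1}{35} = - \frac{231}{5}$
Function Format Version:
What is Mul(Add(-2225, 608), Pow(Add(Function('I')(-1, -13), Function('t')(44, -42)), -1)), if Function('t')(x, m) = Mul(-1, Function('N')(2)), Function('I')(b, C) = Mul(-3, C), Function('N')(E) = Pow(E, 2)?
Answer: Rational(-231, 5) ≈ -46.200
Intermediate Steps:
Function('t')(x, m) = -4 (Function('t')(x, m) = Mul(-1, Pow(2, 2)) = Mul(-1, 4) = -4)
Mul(Add(-2225, 608), Pow(Add(Function('I')(-1, -13), Function('t')(44, -42)), -1)) = Mul(Add(-2225, 608), Pow(Add(Mul(-3, -13), -4), -1)) = Mul(-1617, Pow(Add(39, -4), -1)) = Mul(-1617, Pow(35, -1)) = Mul(-1617, Rational(1, 35)) = Rational(-231, 5)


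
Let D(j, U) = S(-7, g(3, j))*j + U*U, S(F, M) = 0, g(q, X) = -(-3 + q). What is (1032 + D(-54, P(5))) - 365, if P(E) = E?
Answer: 692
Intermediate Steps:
g(q, X) = 3 - q
D(j, U) = U² (D(j, U) = 0*j + U*U = 0 + U² = U²)
(1032 + D(-54, P(5))) - 365 = (1032 + 5²) - 365 = (1032 + 25) - 365 = 1057 - 365 = 692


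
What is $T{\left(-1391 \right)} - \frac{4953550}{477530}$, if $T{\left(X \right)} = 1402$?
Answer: $\frac{66454351}{47753} \approx 1391.6$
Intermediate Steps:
$T{\left(-1391 \right)} - \frac{4953550}{477530} = 1402 - \frac{4953550}{477530} = 1402 - 4953550 \cdot \frac{1}{477530} = 1402 - \frac{495355}{47753} = \frac{66454351}{47753}$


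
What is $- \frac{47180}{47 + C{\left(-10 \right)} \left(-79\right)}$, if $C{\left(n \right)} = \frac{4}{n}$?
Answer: $- \frac{235900}{393} \approx -600.25$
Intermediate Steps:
$- \frac{47180}{47 + C{\left(-10 \right)} \left(-79\right)} = - \frac{47180}{47 + \frac{4}{-10} \left(-79\right)} = - \frac{47180}{47 + 4 \left(- \frac{1}{10}\right) \left(-79\right)} = - \frac{47180}{47 - - \frac{158}{5}} = - \frac{47180}{47 + \frac{158}{5}} = - \frac{47180}{\frac{393}{5}} = \left(-47180\right) \frac{5}{393} = - \frac{235900}{393}$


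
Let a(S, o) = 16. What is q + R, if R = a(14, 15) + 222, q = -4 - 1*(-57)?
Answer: 291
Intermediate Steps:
q = 53 (q = -4 + 57 = 53)
R = 238 (R = 16 + 222 = 238)
q + R = 53 + 238 = 291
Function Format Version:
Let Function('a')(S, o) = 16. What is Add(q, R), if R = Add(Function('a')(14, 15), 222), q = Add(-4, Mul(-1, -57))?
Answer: 291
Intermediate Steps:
q = 53 (q = Add(-4, 57) = 53)
R = 238 (R = Add(16, 222) = 238)
Add(q, R) = Add(53, 238) = 291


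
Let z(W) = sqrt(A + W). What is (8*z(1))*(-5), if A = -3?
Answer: -40*I*sqrt(2) ≈ -56.569*I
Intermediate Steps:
z(W) = sqrt(-3 + W)
(8*z(1))*(-5) = (8*sqrt(-3 + 1))*(-5) = (8*sqrt(-2))*(-5) = (8*(I*sqrt(2)))*(-5) = (8*I*sqrt(2))*(-5) = -40*I*sqrt(2)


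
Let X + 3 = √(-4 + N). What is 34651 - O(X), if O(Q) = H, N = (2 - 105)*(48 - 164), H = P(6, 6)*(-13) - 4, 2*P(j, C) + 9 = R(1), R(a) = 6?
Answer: 69271/2 ≈ 34636.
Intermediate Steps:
P(j, C) = -3/2 (P(j, C) = -9/2 + (½)*6 = -9/2 + 3 = -3/2)
H = 31/2 (H = -3/2*(-13) - 4 = 39/2 - 4 = 31/2 ≈ 15.500)
N = 11948 (N = -103*(-116) = 11948)
X = -3 + 2*√2986 (X = -3 + √(-4 + 11948) = -3 + √11944 = -3 + 2*√2986 ≈ 106.29)
O(Q) = 31/2
34651 - O(X) = 34651 - 1*31/2 = 34651 - 31/2 = 69271/2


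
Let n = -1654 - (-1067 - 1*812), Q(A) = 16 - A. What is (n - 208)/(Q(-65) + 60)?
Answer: 17/141 ≈ 0.12057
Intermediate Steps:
n = 225 (n = -1654 - (-1067 - 812) = -1654 - 1*(-1879) = -1654 + 1879 = 225)
(n - 208)/(Q(-65) + 60) = (225 - 208)/((16 - 1*(-65)) + 60) = 17/((16 + 65) + 60) = 17/(81 + 60) = 17/141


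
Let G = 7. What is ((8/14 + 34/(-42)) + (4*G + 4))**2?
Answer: 444889/441 ≈ 1008.8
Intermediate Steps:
((8/14 + 34/(-42)) + (4*G + 4))**2 = ((8/14 + 34/(-42)) + (4*7 + 4))**2 = ((8*(1/14) + 34*(-1/42)) + (28 + 4))**2 = ((4/7 - 17/21) + 32)**2 = (-5/21 + 32)**2 = (667/21)**2 = 444889/441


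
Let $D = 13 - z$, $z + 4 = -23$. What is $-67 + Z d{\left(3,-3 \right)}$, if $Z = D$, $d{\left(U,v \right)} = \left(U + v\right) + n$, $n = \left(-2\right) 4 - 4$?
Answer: $-547$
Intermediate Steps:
$z = -27$ ($z = -4 - 23 = -27$)
$n = -12$ ($n = -8 - 4 = -12$)
$D = 40$ ($D = 13 - -27 = 13 + 27 = 40$)
$d{\left(U,v \right)} = -12 + U + v$ ($d{\left(U,v \right)} = \left(U + v\right) - 12 = -12 + U + v$)
$Z = 40$
$-67 + Z d{\left(3,-3 \right)} = -67 + 40 \left(-12 + 3 - 3\right) = -67 + 40 \left(-12\right) = -67 - 480 = -547$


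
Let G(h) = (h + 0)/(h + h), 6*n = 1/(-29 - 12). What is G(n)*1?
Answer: 1/2 ≈ 0.50000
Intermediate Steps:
n = -1/246 (n = 1/(6*(-29 - 12)) = (1/6)/(-41) = (1/6)*(-1/41) = -1/246 ≈ -0.0040650)
G(h) = 1/2 (G(h) = h/((2*h)) = h*(1/(2*h)) = 1/2)
G(n)*1 = (1/2)*1 = 1/2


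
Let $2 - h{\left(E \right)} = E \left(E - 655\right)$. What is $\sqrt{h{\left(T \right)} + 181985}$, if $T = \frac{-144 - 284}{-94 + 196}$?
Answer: $\frac{\sqrt{466153721}}{51} \approx 423.34$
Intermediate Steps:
$T = - \frac{214}{51}$ ($T = - \frac{428}{102} = \left(-428\right) \frac{1}{102} = - \frac{214}{51} \approx -4.1961$)
$h{\left(E \right)} = 2 - E \left(-655 + E\right)$ ($h{\left(E \right)} = 2 - E \left(E - 655\right) = 2 - E \left(-655 + E\right)$)
$\sqrt{h{\left(T \right)} + 181985} = \sqrt{\left(2 - \left(- \frac{214}{51}\right)^{2} + 655 \left(- \frac{214}{51}\right)\right) + 181985} = \sqrt{\left(2 - \frac{45796}{2601} - \frac{140170}{51}\right) + 181985} = \sqrt{- \frac{7189264}{2601} + 181985} = \sqrt{\frac{466153721}{2601}} = \frac{\sqrt{466153721}}{51}$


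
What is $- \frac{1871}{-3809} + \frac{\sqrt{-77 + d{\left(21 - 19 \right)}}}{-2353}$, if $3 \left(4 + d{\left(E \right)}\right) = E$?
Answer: $\frac{1871}{3809} - \frac{i \sqrt{723}}{7059} \approx 0.49121 - 0.0038091 i$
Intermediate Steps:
$d{\left(E \right)} = -4 + \frac{E}{3}$
$- \frac{1871}{-3809} + \frac{\sqrt{-77 + d{\left(21 - 19 \right)}}}{-2353} = - \frac{1871}{-3809} + \frac{\sqrt{-77 - \left(4 - \frac{21 - 19}{3}\right)}}{-2353} = \left(-1871\right) \left(- \frac{1}{3809}\right) + \sqrt{-77 + \left(-4 + \frac{1}{3} \cdot 2\right)} \left(- \frac{1}{2353}\right) = \frac{1871}{3809} + \sqrt{-77 + \left(-4 + \frac{2}{3}\right)} \left(- \frac{1}{2353}\right) = \frac{1871}{3809} + \sqrt{-77 - \frac{10}{3}} \left(- \frac{1}{2353}\right) = \frac{1871}{3809} + \sqrt{- \frac{241}{3}} \left(- \frac{1}{2353}\right) = \frac{1871}{3809} + \frac{i \sqrt{723}}{3} \left(- \frac{1}{2353}\right) = \frac{1871}{3809} - \frac{i \sqrt{723}}{7059}$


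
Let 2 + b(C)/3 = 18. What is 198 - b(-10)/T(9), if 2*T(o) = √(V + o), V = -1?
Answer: 198 - 24*√2 ≈ 164.06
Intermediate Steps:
b(C) = 48 (b(C) = -6 + 3*18 = -6 + 54 = 48)
T(o) = √(-1 + o)/2
198 - b(-10)/T(9) = 198 - 48/(√(-1 + 9)/2) = 198 - 48/(√8/2) = 198 - 48/((2*√2)/2) = 198 - 48/(√2) = 198 - 48*√2/2 = 198 - 24*√2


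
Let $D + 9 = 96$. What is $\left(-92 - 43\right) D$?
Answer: $-11745$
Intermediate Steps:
$D = 87$ ($D = -9 + 96 = 87$)
$\left(-92 - 43\right) D = \left(-92 - 43\right) 87 = \left(-135\right) 87 = -11745$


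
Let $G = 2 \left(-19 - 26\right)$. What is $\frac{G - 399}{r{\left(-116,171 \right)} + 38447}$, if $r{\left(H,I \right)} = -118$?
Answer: $- \frac{489}{38329} \approx -0.012758$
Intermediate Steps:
$G = -90$ ($G = 2 \left(-45\right) = -90$)
$\frac{G - 399}{r{\left(-116,171 \right)} + 38447} = \frac{-90 - 399}{-118 + 38447} = - \frac{489}{38329}$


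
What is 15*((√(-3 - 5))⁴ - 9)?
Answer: 825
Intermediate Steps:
15*((√(-3 - 5))⁴ - 9) = 15*((√(-8))⁴ - 9) = 15*((2*I*√2)⁴ - 9) = 15*(64 - 9) = 15*55 = 825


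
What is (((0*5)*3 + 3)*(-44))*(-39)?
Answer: 5148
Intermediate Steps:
(((0*5)*3 + 3)*(-44))*(-39) = ((0*3 + 3)*(-44))*(-39) = ((0 + 3)*(-44))*(-39) = (3*(-44))*(-39) = -132*(-39) = 5148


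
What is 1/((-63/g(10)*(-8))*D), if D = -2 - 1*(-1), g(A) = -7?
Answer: 1/72 ≈ 0.013889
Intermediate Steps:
D = -1 (D = -2 + 1 = -1)
1/((-63/g(10)*(-8))*D) = 1/((-63/(-7)*(-8))*(-1)) = 1/((-63*(-⅐)*(-8))*(-1)) = 1/((9*(-8))*(-1)) = 1/(-72*(-1)) = 1/72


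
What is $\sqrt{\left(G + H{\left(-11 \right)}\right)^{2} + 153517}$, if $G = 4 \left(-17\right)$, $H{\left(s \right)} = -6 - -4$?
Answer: $7 \sqrt{3233} \approx 398.02$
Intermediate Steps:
$H{\left(s \right)} = -2$ ($H{\left(s \right)} = -6 + 4 = -2$)
$G = -68$
$\sqrt{\left(G + H{\left(-11 \right)}\right)^{2} + 153517} = \sqrt{\left(-68 - 2\right)^{2} + 153517} = \sqrt{\left(-70\right)^{2} + 153517} = \sqrt{4900 + 153517} = \sqrt{158417} = 7 \sqrt{3233}$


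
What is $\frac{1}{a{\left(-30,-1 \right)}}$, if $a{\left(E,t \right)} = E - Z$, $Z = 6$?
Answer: $- \frac{1}{36} \approx -0.027778$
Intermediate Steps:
$a{\left(E,t \right)} = -6 + E$ ($a{\left(E,t \right)} = E - 6 = -6 + E$)
$\frac{1}{a{\left(-30,-1 \right)}} = \frac{1}{-6 - 30} = \frac{1}{-36} = - \frac{1}{36}$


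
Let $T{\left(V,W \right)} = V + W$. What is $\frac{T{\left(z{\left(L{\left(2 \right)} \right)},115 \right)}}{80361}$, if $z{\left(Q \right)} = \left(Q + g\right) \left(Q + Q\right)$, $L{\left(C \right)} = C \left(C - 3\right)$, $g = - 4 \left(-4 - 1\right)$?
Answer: $\frac{43}{80361} \approx 0.00053509$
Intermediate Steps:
$g = 20$ ($g = \left(-4\right) \left(-5\right) = 20$)
$L{\left(C \right)} = C \left(-3 + C\right)$
$z{\left(Q \right)} = 2 Q \left(20 + Q\right)$ ($z{\left(Q \right)} = \left(Q + 20\right) \left(Q + Q\right) = \left(20 + Q\right) 2 Q = 2 Q \left(20 + Q\right)$)
$\frac{T{\left(z{\left(L{\left(2 \right)} \right)},115 \right)}}{80361} = \frac{2 \cdot 2 \left(-3 + 2\right) \left(20 + 2 \left(-3 + 2\right)\right) + 115}{80361} = \left(2 \cdot 2 \left(-1\right) \left(20 + 2 \left(-1\right)\right) + 115\right) \frac{1}{80361} = \left(2 \left(-2\right) \left(20 - 2\right) + 115\right) \frac{1}{80361} = \left(2 \left(-2\right) 18 + 115\right) \frac{1}{80361} = \left(-72 + 115\right) \frac{1}{80361} = 43 \cdot \frac{1}{80361} = \frac{43}{80361}$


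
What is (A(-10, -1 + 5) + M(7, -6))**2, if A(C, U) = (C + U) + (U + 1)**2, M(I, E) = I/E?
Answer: 11449/36 ≈ 318.03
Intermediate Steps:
A(C, U) = C + U + (1 + U)**2 (A(C, U) = (C + U) + (1 + U)**2 = C + U + (1 + U)**2)
(A(-10, -1 + 5) + M(7, -6))**2 = ((-10 + (-1 + 5) + (1 + (-1 + 5))**2) + 7/(-6))**2 = ((-10 + 4 + (1 + 4)**2) + 7*(-1/6))**2 = ((-10 + 4 + 5**2) - 7/6)**2 = ((-10 + 4 + 25) - 7/6)**2 = (19 - 7/6)**2 = (107/6)**2 = 11449/36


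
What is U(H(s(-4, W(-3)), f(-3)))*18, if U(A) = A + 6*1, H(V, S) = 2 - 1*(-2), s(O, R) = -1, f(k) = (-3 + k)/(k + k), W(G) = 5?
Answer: 180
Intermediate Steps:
f(k) = (-3 + k)/(2*k) (f(k) = (-3 + k)/((2*k)) = (-3 + k)*(1/(2*k)) = (-3 + k)/(2*k))
H(V, S) = 4 (H(V, S) = 2 + 2 = 4)
U(A) = 6 + A (U(A) = A + 6 = 6 + A)
U(H(s(-4, W(-3)), f(-3)))*18 = (6 + 4)*18 = 10*18 = 180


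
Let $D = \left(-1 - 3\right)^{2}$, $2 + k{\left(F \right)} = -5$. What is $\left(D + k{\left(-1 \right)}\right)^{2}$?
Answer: $81$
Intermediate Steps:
$k{\left(F \right)} = -7$ ($k{\left(F \right)} = -2 - 5 = -7$)
$D = 16$ ($D = \left(-4\right)^{2} = 16$)
$\left(D + k{\left(-1 \right)}\right)^{2} = \left(16 - 7\right)^{2} = 9^{2} = 81$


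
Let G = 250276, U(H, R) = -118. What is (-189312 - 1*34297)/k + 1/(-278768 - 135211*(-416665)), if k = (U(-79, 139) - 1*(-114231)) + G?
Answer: -4285604626500214/6983740297843735 ≈ -0.61366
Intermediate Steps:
k = 364389 (k = (-118 - 1*(-114231)) + 250276 = (-118 + 114231) + 250276 = 114113 + 250276 = 364389)
(-189312 - 1*34297)/k + 1/(-278768 - 135211*(-416665)) = (-189312 - 1*34297)/364389 + 1/(-278768 - 135211*(-416665)) = (-189312 - 34297)*(1/364389) - 1/416665/(-413979) = -223609*1/364389 - 1/413979*(-1/416665) = -223609/364389 + 1/172490560035 = -4285604626500214/6983740297843735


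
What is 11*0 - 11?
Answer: -11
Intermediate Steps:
11*0 - 11 = 0 - 11 = -11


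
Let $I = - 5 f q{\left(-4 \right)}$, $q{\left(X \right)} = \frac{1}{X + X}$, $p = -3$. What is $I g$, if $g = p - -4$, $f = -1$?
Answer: $- \frac{5}{8} \approx -0.625$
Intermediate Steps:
$q{\left(X \right)} = \frac{1}{2 X}$
$g = 1$ ($g = -3 - -4 = -3 + 4 = 1$)
$I = - \frac{5}{8}$ ($I = \left(-5\right) \left(-1\right) \frac{1}{2 \left(-4\right)} = 5 \cdot \frac{1}{2} \left(- \frac{1}{4}\right) = 5 \left(- \frac{1}{8}\right) = - \frac{5}{8} \approx -0.625$)
$I g = \left(- \frac{5}{8}\right) 1 = - \frac{5}{8}$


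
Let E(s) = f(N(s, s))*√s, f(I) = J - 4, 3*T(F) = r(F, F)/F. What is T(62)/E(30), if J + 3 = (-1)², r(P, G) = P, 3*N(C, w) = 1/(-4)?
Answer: -√30/540 ≈ -0.010143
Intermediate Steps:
N(C, w) = -1/12 (N(C, w) = (⅓)/(-4) = (⅓)*(-¼) = -1/12)
T(F) = ⅓ (T(F) = (F/F)/3 = (⅓)*1 = ⅓)
J = -2 (J = -3 + (-1)² = -3 + 1 = -2)
f(I) = -6 (f(I) = -2 - 4 = -6)
E(s) = -6*√s
T(62)/E(30) = 1/(3*((-6*√30))) = (-√30/180)/3 = -√30/540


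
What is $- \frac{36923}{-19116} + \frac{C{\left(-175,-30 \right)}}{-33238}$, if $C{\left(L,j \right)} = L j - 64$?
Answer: $\frac{564055549}{317688804} \approx 1.7755$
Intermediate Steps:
$C{\left(L,j \right)} = -64 + L j$
$- \frac{36923}{-19116} + \frac{C{\left(-175,-30 \right)}}{-33238} = - \frac{36923}{-19116} + \frac{-64 - -5250}{-33238} = \left(-36923\right) \left(- \frac{1}{19116}\right) + \left(-64 + 5250\right) \left(- \frac{1}{33238}\right) = \frac{36923}{19116} + 5186 \left(- \frac{1}{33238}\right) = \frac{36923}{19116} - \frac{2593}{16619} = \frac{564055549}{317688804}$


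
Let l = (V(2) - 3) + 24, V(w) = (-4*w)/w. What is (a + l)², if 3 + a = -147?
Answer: 17689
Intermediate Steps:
V(w) = -4
l = 17 (l = (-4 - 3) + 24 = -7 + 24 = 17)
a = -150 (a = -3 - 147 = -150)
(a + l)² = (-150 + 17)² = (-133)² = 17689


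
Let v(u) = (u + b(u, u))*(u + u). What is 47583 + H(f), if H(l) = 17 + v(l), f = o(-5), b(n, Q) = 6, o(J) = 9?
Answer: 47870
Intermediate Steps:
f = 9
v(u) = 2*u*(6 + u) (v(u) = (u + 6)*(u + u) = (6 + u)*(2*u) = 2*u*(6 + u))
H(l) = 17 + 2*l*(6 + l)
47583 + H(f) = 47583 + (17 + 2*9*(6 + 9)) = 47583 + (17 + 2*9*15) = 47583 + (17 + 270) = 47583 + 287 = 47870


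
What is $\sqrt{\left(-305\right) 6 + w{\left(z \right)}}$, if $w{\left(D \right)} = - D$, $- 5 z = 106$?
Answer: $\frac{2 i \sqrt{11305}}{5} \approx 42.53 i$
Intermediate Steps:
$z = - \frac{106}{5}$ ($z = \left(- \frac{1}{5}\right) 106 = - \frac{106}{5} \approx -21.2$)
$\sqrt{\left(-305\right) 6 + w{\left(z \right)}} = \sqrt{\left(-305\right) 6 - - \frac{106}{5}} = \sqrt{-1830 + \frac{106}{5}} = \sqrt{- \frac{9044}{5}} = \frac{2 i \sqrt{11305}}{5}$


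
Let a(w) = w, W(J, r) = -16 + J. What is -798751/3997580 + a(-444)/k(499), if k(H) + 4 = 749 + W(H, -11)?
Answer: -688947937/1227257060 ≈ -0.56137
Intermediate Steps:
k(H) = 729 + H (k(H) = -4 + (749 + (-16 + H)) = -4 + (733 + H) = 729 + H)
-798751/3997580 + a(-444)/k(499) = -798751/3997580 - 444/(729 + 499) = -798751*1/3997580 - 444/1228 = -798751/3997580 - 444*1/1228 = -798751/3997580 - 111/307 = -688947937/1227257060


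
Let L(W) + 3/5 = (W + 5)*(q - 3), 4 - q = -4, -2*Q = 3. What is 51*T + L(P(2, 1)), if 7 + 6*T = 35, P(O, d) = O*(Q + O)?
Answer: 1337/5 ≈ 267.40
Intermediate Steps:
Q = -3/2 (Q = -1/2*3 = -3/2 ≈ -1.5000)
q = 8 (q = 4 - 1*(-4) = 4 + 4 = 8)
P(O, d) = O*(-3/2 + O)
L(W) = 122/5 + 5*W (L(W) = -3/5 + (W + 5)*(8 - 3) = -3/5 + (5 + W)*5 = -3/5 + (25 + 5*W) = 122/5 + 5*W)
T = 14/3 (T = -7/6 + (1/6)*35 = -7/6 + 35/6 = 14/3 ≈ 4.6667)
51*T + L(P(2, 1)) = 51*(14/3) + (122/5 + 5*((1/2)*2*(-3 + 2*2))) = 238 + (122/5 + 5*((1/2)*2*(-3 + 4))) = 238 + (122/5 + 5*((1/2)*2*1)) = 238 + (122/5 + 5*1) = 238 + (122/5 + 5) = 238 + 147/5 = 1337/5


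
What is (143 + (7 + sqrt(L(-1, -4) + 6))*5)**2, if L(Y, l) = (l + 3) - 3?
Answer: 31734 + 1780*sqrt(2) ≈ 34251.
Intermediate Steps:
L(Y, l) = l (L(Y, l) = (3 + l) - 3 = l)
(143 + (7 + sqrt(L(-1, -4) + 6))*5)**2 = (143 + (7 + sqrt(-4 + 6))*5)**2 = (143 + (7 + sqrt(2))*5)**2 = (143 + (35 + 5*sqrt(2)))**2 = (178 + 5*sqrt(2))**2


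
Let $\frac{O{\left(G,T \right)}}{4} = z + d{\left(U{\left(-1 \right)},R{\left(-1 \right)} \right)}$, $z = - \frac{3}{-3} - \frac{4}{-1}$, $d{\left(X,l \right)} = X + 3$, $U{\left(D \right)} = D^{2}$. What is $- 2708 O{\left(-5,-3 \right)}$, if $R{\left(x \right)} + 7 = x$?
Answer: $-97488$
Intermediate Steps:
$R{\left(x \right)} = -7 + x$
$d{\left(X,l \right)} = 3 + X$
$z = 5$ ($z = \left(-3\right) \left(- \frac{1}{3}\right) - -4 = 1 + 4 = 5$)
$O{\left(G,T \right)} = 36$ ($O{\left(G,T \right)} = 4 \left(5 + \left(3 + \left(-1\right)^{2}\right)\right) = 4 \left(5 + \left(3 + 1\right)\right) = 4 \left(5 + 4\right) = 4 \cdot 9 = 36$)
$- 2708 O{\left(-5,-3 \right)} = \left(-2708\right) 36 = -97488$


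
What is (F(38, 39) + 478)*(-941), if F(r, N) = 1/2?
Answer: -900537/2 ≈ -4.5027e+5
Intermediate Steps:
F(r, N) = 1/2
(F(38, 39) + 478)*(-941) = (1/2 + 478)*(-941) = (957/2)*(-941) = -900537/2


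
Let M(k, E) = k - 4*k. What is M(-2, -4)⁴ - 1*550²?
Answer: -301204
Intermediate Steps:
M(k, E) = -3*k
M(-2, -4)⁴ - 1*550² = (-3*(-2))⁴ - 1*550² = 6⁴ - 1*302500 = 1296 - 302500 = -301204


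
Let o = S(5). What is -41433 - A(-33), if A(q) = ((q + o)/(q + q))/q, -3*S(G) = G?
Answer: -135361559/3267 ≈ -41433.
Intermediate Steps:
S(G) = -G/3
o = -5/3 (o = -⅓*5 = -5/3 ≈ -1.6667)
A(q) = (-5/3 + q)/(2*q²) (A(q) = ((q - 5/3)/(q + q))/q = ((-5/3 + q)/((2*q)))/q = ((-5/3 + q)*(1/(2*q)))/q = ((-5/3 + q)/(2*q))/q = (-5/3 + q)/(2*q²))
-41433 - A(-33) = -41433 - (-5 + 3*(-33))/(6*(-33)²) = -41433 - (-5 - 99)/(6*1089) = -41433 - (-104)/(6*1089) = -41433 - 1*(-52/3267) = -41433 + 52/3267 = -135361559/3267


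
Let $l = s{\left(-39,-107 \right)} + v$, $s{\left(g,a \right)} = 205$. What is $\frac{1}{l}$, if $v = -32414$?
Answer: $- \frac{1}{32209} \approx -3.1047 \cdot 10^{-5}$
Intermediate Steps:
$l = -32209$ ($l = 205 - 32414 = -32209$)
$\frac{1}{l} = \frac{1}{-32209} = - \frac{1}{32209}$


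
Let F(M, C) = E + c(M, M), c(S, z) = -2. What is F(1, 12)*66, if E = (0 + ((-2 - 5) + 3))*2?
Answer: -660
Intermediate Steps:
E = -8 (E = (0 + (-7 + 3))*2 = (0 - 4)*2 = -4*2 = -8)
F(M, C) = -10 (F(M, C) = -8 - 2 = -10)
F(1, 12)*66 = -10*66 = -660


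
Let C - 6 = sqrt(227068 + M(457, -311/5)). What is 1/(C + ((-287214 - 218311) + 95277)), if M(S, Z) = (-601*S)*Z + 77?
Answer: -1025605/420702969384 - sqrt(108192565)/420702969384 ≈ -2.4626e-6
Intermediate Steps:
M(S, Z) = 77 - 601*S*Z (M(S, Z) = -601*S*Z + 77 = 77 - 601*S*Z)
C = 6 + 2*sqrt(108192565)/5 (C = 6 + sqrt(227068 + (77 - 601*457*(-311/5))) = 6 + sqrt(227068 + (77 + 85418327/5)) = 6 + sqrt(227068 + 85418712/5) = 6 + sqrt(86554052/5) = 6 + 2*sqrt(108192565)/5 ≈ 4166.6)
1/(C + ((-287214 - 218311) + 95277)) = 1/((6 + 2*sqrt(108192565)/5) + ((-287214 - 218311) + 95277)) = 1/((6 + 2*sqrt(108192565)/5) + (-505525 + 95277)) = 1/((6 + 2*sqrt(108192565)/5) - 410248) = 1/(-410242 + 2*sqrt(108192565)/5)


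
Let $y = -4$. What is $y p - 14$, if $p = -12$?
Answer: $34$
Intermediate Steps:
$y p - 14 = \left(-4\right) \left(-12\right) - 14 = 48 - 14 = 34$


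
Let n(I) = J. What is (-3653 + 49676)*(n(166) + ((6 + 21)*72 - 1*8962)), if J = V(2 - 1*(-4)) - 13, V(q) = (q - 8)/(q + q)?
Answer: -647190767/2 ≈ -3.2360e+8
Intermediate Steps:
V(q) = (-8 + q)/(2*q) (V(q) = (-8 + q)/((2*q)) = (-8 + q)*(1/(2*q)) = (-8 + q)/(2*q))
J = -79/6 (J = (-8 + (2 - 1*(-4)))/(2*(2 - 1*(-4))) - 13 = (-8 + (2 + 4))/(2*(2 + 4)) - 13 = (½)*(-8 + 6)/6 - 13 = (½)*(⅙)*(-2) - 13 = -⅙ - 13 = -79/6 ≈ -13.167)
n(I) = -79/6
(-3653 + 49676)*(n(166) + ((6 + 21)*72 - 1*8962)) = (-3653 + 49676)*(-79/6 + ((6 + 21)*72 - 1*8962)) = 46023*(-79/6 + (27*72 - 8962)) = 46023*(-79/6 + (1944 - 8962)) = 46023*(-79/6 - 7018) = 46023*(-42187/6) = -647190767/2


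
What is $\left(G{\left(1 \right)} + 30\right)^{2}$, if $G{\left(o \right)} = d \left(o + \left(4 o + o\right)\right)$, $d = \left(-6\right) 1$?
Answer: $36$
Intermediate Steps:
$d = -6$
$G{\left(o \right)} = - 36 o$ ($G{\left(o \right)} = - 6 \left(o + \left(4 o + o\right)\right) = - 6 \left(o + 5 o\right) = - 6 \cdot 6 o = - 36 o$)
$\left(G{\left(1 \right)} + 30\right)^{2} = \left(\left(-36\right) 1 + 30\right)^{2} = \left(-36 + 30\right)^{2} = \left(-6\right)^{2} = 36$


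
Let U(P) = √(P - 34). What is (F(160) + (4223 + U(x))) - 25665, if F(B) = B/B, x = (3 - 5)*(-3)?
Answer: -21441 + 2*I*√7 ≈ -21441.0 + 5.2915*I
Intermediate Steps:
x = 6 (x = -2*(-3) = 6)
U(P) = √(-34 + P)
F(B) = 1
(F(160) + (4223 + U(x))) - 25665 = (1 + (4223 + √(-34 + 6))) - 25665 = (1 + (4223 + √(-28))) - 25665 = (1 + (4223 + 2*I*√7)) - 25665 = (4224 + 2*I*√7) - 25665 = -21441 + 2*I*√7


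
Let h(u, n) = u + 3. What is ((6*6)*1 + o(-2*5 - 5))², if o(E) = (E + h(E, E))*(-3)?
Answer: 13689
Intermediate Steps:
h(u, n) = 3 + u
o(E) = -9 - 6*E (o(E) = (E + (3 + E))*(-3) = (3 + 2*E)*(-3) = -9 - 6*E)
((6*6)*1 + o(-2*5 - 5))² = ((6*6)*1 + (-9 - 6*(-2*5 - 5)))² = (36*1 + (-9 - 6*(-10 - 5)))² = (36 + (-9 - 6*(-15)))² = (36 + (-9 + 90))² = (36 + 81)² = 117² = 13689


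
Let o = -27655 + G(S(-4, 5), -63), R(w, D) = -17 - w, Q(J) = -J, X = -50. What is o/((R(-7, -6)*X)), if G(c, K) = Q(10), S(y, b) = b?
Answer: -5533/100 ≈ -55.330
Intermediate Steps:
G(c, K) = -10 (G(c, K) = -1*10 = -10)
o = -27665 (o = -27655 - 10 = -27665)
o/((R(-7, -6)*X)) = -27665*(-1/(50*(-17 - 1*(-7)))) = -27665*(-1/(50*(-17 + 7))) = -27665/((-10*(-50))) = -27665/500 = -27665*1/500 = -5533/100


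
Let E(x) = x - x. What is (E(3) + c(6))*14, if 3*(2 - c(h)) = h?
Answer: 0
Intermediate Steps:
c(h) = 2 - h/3
E(x) = 0
(E(3) + c(6))*14 = (0 + (2 - ⅓*6))*14 = (0 + (2 - 2))*14 = (0 + 0)*14 = 0*14 = 0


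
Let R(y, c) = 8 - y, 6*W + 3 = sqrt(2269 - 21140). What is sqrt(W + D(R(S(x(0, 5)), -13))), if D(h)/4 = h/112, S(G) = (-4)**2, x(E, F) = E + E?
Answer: sqrt(-1386 + 294*I*sqrt(18871))/42 ≈ 3.3259 + 3.442*I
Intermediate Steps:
x(E, F) = 2*E
S(G) = 16
W = -1/2 + I*sqrt(18871)/6 (W = -1/2 + sqrt(2269 - 21140)/6 = -1/2 + sqrt(-18871)/6 = -1/2 + (I*sqrt(18871))/6 = -1/2 + I*sqrt(18871)/6 ≈ -0.5 + 22.895*I)
D(h) = h/28 (D(h) = 4*(h/112) = h/28)
sqrt(W + D(R(S(x(0, 5)), -13))) = sqrt((-1/2 + I*sqrt(18871)/6) + (8 - 1*16)/28) = sqrt((-1/2 + I*sqrt(18871)/6) + (8 - 16)/28) = sqrt((-1/2 + I*sqrt(18871)/6) + (1/28)*(-8)) = sqrt((-1/2 + I*sqrt(18871)/6) - 2/7) = sqrt(-11/14 + I*sqrt(18871)/6)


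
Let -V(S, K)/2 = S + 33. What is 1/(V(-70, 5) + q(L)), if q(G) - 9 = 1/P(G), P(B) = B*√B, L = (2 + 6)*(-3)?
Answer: 1147392/95233537 - 48*I*√6/95233537 ≈ 0.012048 - 1.2346e-6*I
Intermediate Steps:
V(S, K) = -66 - 2*S (V(S, K) = -2*(S + 33) = -2*(33 + S) = -66 - 2*S)
L = -24 (L = 8*(-3) = -24)
P(B) = B^(3/2)
q(G) = 9 + G^(-3/2) (q(G) = 9 + 1/(G^(3/2)) = 9 + G^(-3/2))
1/(V(-70, 5) + q(L)) = 1/((-66 - 2*(-70)) + (9 + (-24)^(-3/2))) = 1/((-66 + 140) + (9 + I*√6/288)) = 1/(74 + (9 + I*√6/288)) = 1/(83 + I*√6/288)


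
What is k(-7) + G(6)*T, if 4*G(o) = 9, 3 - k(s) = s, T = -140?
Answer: -305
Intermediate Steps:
k(s) = 3 - s
G(o) = 9/4 (G(o) = (1/4)*9 = 9/4)
k(-7) + G(6)*T = (3 - 1*(-7)) + (9/4)*(-140) = (3 + 7) - 315 = 10 - 315 = -305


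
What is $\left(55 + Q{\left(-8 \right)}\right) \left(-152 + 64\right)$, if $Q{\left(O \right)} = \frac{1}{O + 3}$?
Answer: $- \frac{24112}{5} \approx -4822.4$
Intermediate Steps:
$Q{\left(O \right)} = \frac{1}{3 + O}$
$\left(55 + Q{\left(-8 \right)}\right) \left(-152 + 64\right) = \left(55 + \frac{1}{3 - 8}\right) \left(-152 + 64\right) = \left(55 + \frac{1}{-5}\right) \left(-88\right) = \left(55 - \frac{1}{5}\right) \left(-88\right) = \frac{274}{5} \left(-88\right) = - \frac{24112}{5}$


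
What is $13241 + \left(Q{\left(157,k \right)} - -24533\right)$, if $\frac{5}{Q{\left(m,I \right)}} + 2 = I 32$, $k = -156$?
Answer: $\frac{188643351}{4994} \approx 37774.0$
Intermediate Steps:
$Q{\left(m,I \right)} = \frac{5}{-2 + 32 I}$ ($Q{\left(m,I \right)} = \frac{5}{-2 + I 32} = \frac{5}{-2 + 32 I}$)
$13241 + \left(Q{\left(157,k \right)} - -24533\right) = 13241 + \left(\frac{5}{2 \left(-1 + 16 \left(-156\right)\right)} - -24533\right) = 13241 + \left(\frac{5}{2 \left(-1 - 2496\right)} + 24533\right) = 13241 + \left(\frac{5}{2 \left(-2497\right)} + 24533\right) = 13241 + \left(\frac{5}{2} \left(- \frac{1}{2497}\right) + 24533\right) = 13241 + \left(- \frac{5}{4994} + 24533\right) = 13241 + \frac{122517797}{4994} = \frac{188643351}{4994}$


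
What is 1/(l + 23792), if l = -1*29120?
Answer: -1/5328 ≈ -0.00018769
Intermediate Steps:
l = -29120
1/(l + 23792) = 1/(-29120 + 23792) = 1/(-5328) = -1/5328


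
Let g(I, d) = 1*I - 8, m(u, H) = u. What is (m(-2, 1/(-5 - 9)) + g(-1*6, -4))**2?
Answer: 256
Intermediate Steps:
g(I, d) = -8 + I (g(I, d) = I - 8 = -8 + I)
(m(-2, 1/(-5 - 9)) + g(-1*6, -4))**2 = (-2 + (-8 - 1*6))**2 = (-2 + (-8 - 6))**2 = (-2 - 14)**2 = (-16)**2 = 256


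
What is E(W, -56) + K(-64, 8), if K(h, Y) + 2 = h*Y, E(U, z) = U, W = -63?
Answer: -577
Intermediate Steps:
K(h, Y) = -2 + Y*h (K(h, Y) = -2 + h*Y = -2 + Y*h)
E(W, -56) + K(-64, 8) = -63 + (-2 + 8*(-64)) = -63 + (-2 - 512) = -63 - 514 = -577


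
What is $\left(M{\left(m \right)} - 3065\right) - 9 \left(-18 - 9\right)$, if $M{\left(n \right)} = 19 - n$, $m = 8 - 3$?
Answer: $-2808$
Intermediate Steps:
$m = 5$
$\left(M{\left(m \right)} - 3065\right) - 9 \left(-18 - 9\right) = \left(\left(19 - 5\right) - 3065\right) - 9 \left(-18 - 9\right) = \left(\left(19 - 5\right) - 3065\right) - -243 = \left(14 - 3065\right) + 243 = -3051 + 243 = -2808$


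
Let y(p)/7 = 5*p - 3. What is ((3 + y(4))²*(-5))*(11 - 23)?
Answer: 893040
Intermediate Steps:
y(p) = -21 + 35*p (y(p) = 7*(5*p - 3) = 7*(-3 + 5*p) = -21 + 35*p)
((3 + y(4))²*(-5))*(11 - 23) = ((3 + (-21 + 35*4))²*(-5))*(11 - 23) = ((3 + (-21 + 140))²*(-5))*(-12) = ((3 + 119)²*(-5))*(-12) = (122²*(-5))*(-12) = (14884*(-5))*(-12) = -74420*(-12) = 893040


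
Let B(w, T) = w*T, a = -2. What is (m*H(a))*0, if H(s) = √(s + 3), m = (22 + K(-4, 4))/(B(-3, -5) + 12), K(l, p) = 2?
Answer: 0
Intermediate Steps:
B(w, T) = T*w
m = 8/9 (m = (22 + 2)/(-5*(-3) + 12) = 24/(15 + 12) = 24/27 = 24*(1/27) = 8/9 ≈ 0.88889)
H(s) = √(3 + s)
(m*H(a))*0 = (8*√(3 - 2)/9)*0 = (8*√1/9)*0 = ((8/9)*1)*0 = (8/9)*0 = 0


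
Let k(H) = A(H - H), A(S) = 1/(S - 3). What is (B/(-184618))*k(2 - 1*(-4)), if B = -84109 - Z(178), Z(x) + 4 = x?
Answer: -84283/553854 ≈ -0.15218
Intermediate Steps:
Z(x) = -4 + x
B = -84283 (B = -84109 - (-4 + 178) = -84109 - 1*174 = -84109 - 174 = -84283)
A(S) = 1/(-3 + S)
k(H) = -⅓ (k(H) = 1/(-3 + (H - H)) = 1/(-3 + 0) = 1/(-3) = -⅓)
(B/(-184618))*k(2 - 1*(-4)) = -84283/(-184618)*(-⅓) = -84283*(-1/184618)*(-⅓) = (84283/184618)*(-⅓) = -84283/553854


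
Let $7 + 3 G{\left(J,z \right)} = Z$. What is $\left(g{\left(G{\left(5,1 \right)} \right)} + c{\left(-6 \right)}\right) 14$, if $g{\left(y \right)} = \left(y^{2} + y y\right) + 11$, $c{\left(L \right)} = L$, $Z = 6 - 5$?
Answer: $182$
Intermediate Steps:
$Z = 1$ ($Z = 6 - 5 = 1$)
$G{\left(J,z \right)} = -2$ ($G{\left(J,z \right)} = - \frac{7}{3} + \frac{1}{3} \cdot 1 = - \frac{7}{3} + \frac{1}{3} = -2$)
$g{\left(y \right)} = 11 + 2 y^{2}$ ($g{\left(y \right)} = \left(y^{2} + y^{2}\right) + 11 = 2 y^{2} + 11 = 11 + 2 y^{2}$)
$\left(g{\left(G{\left(5,1 \right)} \right)} + c{\left(-6 \right)}\right) 14 = \left(\left(11 + 2 \left(-2\right)^{2}\right) - 6\right) 14 = \left(\left(11 + 2 \cdot 4\right) - 6\right) 14 = \left(\left(11 + 8\right) - 6\right) 14 = \left(19 - 6\right) 14 = 13 \cdot 14 = 182$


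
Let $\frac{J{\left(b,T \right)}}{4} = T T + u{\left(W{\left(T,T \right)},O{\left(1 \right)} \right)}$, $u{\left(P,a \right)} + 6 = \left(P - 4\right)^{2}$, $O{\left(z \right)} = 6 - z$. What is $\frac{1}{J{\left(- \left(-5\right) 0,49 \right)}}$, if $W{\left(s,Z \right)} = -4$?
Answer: $\frac{1}{9836} \approx 0.00010167$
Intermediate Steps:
$u{\left(P,a \right)} = -6 + \left(-4 + P\right)^{2}$ ($u{\left(P,a \right)} = -6 + \left(P - 4\right)^{2} = -6 + \left(-4 + P\right)^{2}$)
$J{\left(b,T \right)} = 232 + 4 T^{2}$ ($J{\left(b,T \right)} = 4 \left(T T - \left(6 - \left(-4 - 4\right)^{2}\right)\right) = 4 \left(T^{2} - \left(6 - \left(-8\right)^{2}\right)\right) = 4 \left(T^{2} + \left(-6 + 64\right)\right) = 4 \left(T^{2} + 58\right) = 4 \left(58 + T^{2}\right) = 232 + 4 T^{2}$)
$\frac{1}{J{\left(- \left(-5\right) 0,49 \right)}} = \frac{1}{232 + 4 \cdot 49^{2}} = \frac{1}{232 + 4 \cdot 2401} = \frac{1}{232 + 9604} = \frac{1}{9836}$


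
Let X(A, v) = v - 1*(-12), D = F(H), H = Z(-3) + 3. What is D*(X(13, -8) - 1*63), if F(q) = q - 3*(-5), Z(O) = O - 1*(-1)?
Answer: -944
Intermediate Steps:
Z(O) = 1 + O (Z(O) = O + 1 = 1 + O)
H = 1 (H = (1 - 3) + 3 = -2 + 3 = 1)
F(q) = 15 + q (F(q) = q + 15 = 15 + q)
D = 16 (D = 15 + 1 = 16)
X(A, v) = 12 + v (X(A, v) = v + 12 = 12 + v)
D*(X(13, -8) - 1*63) = 16*((12 - 8) - 1*63) = 16*(4 - 63) = 16*(-59) = -944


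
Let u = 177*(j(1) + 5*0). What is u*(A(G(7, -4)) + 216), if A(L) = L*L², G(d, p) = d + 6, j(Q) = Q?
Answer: 427101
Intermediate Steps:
G(d, p) = 6 + d
A(L) = L³
u = 177 (u = 177*(1 + 5*0) = 177*(1 + 0) = 177*1 = 177)
u*(A(G(7, -4)) + 216) = 177*((6 + 7)³ + 216) = 177*(13³ + 216) = 177*(2197 + 216) = 177*2413 = 427101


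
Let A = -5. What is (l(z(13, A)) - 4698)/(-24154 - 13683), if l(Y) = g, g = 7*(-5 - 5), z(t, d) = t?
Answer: 4768/37837 ≈ 0.12601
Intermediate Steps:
g = -70 (g = 7*(-10) = -70)
l(Y) = -70
(l(z(13, A)) - 4698)/(-24154 - 13683) = (-70 - 4698)/(-24154 - 13683) = -4768/(-37837) = -4768*(-1/37837) = 4768/37837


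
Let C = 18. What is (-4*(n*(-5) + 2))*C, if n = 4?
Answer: 1296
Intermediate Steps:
(-4*(n*(-5) + 2))*C = -4*(4*(-5) + 2)*18 = -4*(-20 + 2)*18 = -4*(-18)*18 = 72*18 = 1296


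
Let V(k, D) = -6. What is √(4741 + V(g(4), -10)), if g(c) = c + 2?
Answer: √4735 ≈ 68.811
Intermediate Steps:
g(c) = 2 + c
√(4741 + V(g(4), -10)) = √(4741 - 6) = √4735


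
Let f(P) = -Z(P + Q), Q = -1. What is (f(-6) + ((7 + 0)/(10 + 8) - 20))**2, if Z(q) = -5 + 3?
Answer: 100489/324 ≈ 310.15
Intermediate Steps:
Z(q) = -2
f(P) = 2 (f(P) = -1*(-2) = 2)
(f(-6) + ((7 + 0)/(10 + 8) - 20))**2 = (2 + ((7 + 0)/(10 + 8) - 20))**2 = (2 + (7/18 - 20))**2 = (2 - 353/18)**2 = (-317/18)**2 = 100489/324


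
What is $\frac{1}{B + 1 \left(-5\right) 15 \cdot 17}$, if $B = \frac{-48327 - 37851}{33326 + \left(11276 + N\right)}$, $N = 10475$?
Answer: $- \frac{18359}{23436451} \approx -0.00078335$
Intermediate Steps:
$B = - \frac{28726}{18359}$ ($B = \frac{-48327 - 37851}{33326 + \left(11276 + 10475\right)} = - \frac{86178}{33326 + 21751} = - \frac{86178}{55077} = \left(-86178\right) \frac{1}{55077} = - \frac{28726}{18359} \approx -1.5647$)
$\frac{1}{B + 1 \left(-5\right) 15 \cdot 17} = \frac{1}{- \frac{28726}{18359} + 1 \left(-5\right) 15 \cdot 17} = \frac{1}{- \frac{28726}{18359} + \left(-5\right) 15 \cdot 17} = \frac{1}{- \frac{28726}{18359} - 1275} = \frac{1}{- \frac{23436451}{18359}} = - \frac{18359}{23436451}$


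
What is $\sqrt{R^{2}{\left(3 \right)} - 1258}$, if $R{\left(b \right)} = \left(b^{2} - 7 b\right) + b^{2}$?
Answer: $i \sqrt{1249} \approx 35.341 i$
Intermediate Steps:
$R{\left(b \right)} = - 7 b + 2 b^{2}$
$\sqrt{R^{2}{\left(3 \right)} - 1258} = \sqrt{\left(3 \left(-7 + 2 \cdot 3\right)\right)^{2} - 1258} = \sqrt{\left(3 \left(-7 + 6\right)\right)^{2} - 1258} = \sqrt{\left(3 \left(-1\right)\right)^{2} - 1258} = \sqrt{\left(-3\right)^{2} - 1258} = \sqrt{9 - 1258} = \sqrt{-1249} = i \sqrt{1249}$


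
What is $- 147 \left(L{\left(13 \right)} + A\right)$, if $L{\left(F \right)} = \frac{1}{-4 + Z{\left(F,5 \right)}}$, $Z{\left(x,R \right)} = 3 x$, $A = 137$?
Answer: $- \frac{100716}{5} \approx -20143.0$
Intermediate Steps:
$L{\left(F \right)} = \frac{1}{-4 + 3 F}$
$- 147 \left(L{\left(13 \right)} + A\right) = - 147 \left(\frac{1}{-4 + 3 \cdot 13} + 137\right) = - 147 \left(\frac{1}{-4 + 39} + 137\right) = - 147 \left(\frac{1}{35} + 137\right) = \left(-147\right) \frac{4796}{35} = - \frac{100716}{5}$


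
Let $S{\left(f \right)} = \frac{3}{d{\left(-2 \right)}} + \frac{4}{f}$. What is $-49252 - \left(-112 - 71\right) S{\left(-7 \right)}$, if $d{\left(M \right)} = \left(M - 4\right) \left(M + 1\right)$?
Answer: $- \frac{689711}{14} \approx -49265.0$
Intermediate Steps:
$d{\left(M \right)} = \left(1 + M\right) \left(-4 + M\right)$ ($d{\left(M \right)} = \left(-4 + M\right) \left(1 + M\right) = \left(1 + M\right) \left(-4 + M\right)$)
$S{\left(f \right)} = \frac{1}{2} + \frac{4}{f}$ ($S{\left(f \right)} = \frac{3}{-4 + \left(-2\right)^{2} - -6} + \frac{4}{f} = \frac{3}{-4 + 4 + 6} + \frac{4}{f} = \frac{3}{6} + \frac{4}{f} = 3 \cdot \frac{1}{6} + \frac{4}{f} = \frac{1}{2} + \frac{4}{f}$)
$-49252 - \left(-112 - 71\right) S{\left(-7 \right)} = -49252 - \left(-112 - 71\right) \frac{8 - 7}{2 \left(-7\right)} = -49252 - - 183 \cdot \frac{1}{2} \left(- \frac{1}{7}\right) 1 = -49252 - \left(-183\right) \left(- \frac{1}{14}\right) = -49252 - \frac{183}{14} = - \frac{689711}{14}$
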